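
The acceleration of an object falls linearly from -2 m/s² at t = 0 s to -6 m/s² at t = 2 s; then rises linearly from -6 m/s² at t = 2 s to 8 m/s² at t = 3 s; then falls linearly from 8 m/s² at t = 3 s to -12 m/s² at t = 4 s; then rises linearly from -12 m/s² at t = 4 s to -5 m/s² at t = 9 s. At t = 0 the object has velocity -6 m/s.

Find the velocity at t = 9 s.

Δv equals the area under the a-t graph; then v = v₀ + Δv.
0–2 s: ½(-2 + -6)(2) = -8 m/s
2–3 s: ½(-6 + 8)(1) = 1 m/s
3–4 s: ½(8 + -12)(1) = -2 m/s
4–9 s: ½(-12 + -5)(5) = -42.5 m/s
Δv = -51.5 m/s, so v(9) = -6 + (-51.5) = -57.5 m/s.

-57.5 m/s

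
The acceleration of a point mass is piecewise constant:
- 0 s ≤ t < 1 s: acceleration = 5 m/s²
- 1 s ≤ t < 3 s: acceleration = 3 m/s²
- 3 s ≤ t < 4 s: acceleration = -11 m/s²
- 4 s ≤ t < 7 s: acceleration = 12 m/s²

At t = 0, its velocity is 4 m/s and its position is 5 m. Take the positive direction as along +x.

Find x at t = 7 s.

On each constant-a segment, Δv = aΔt and Δx = v₀Δt + ½aΔt²; chain segment to segment.
0–1 s: v starts 4 m/s; Δx = 4·1 + ½·5·1² = 6.5 m; v ends 9 m/s.
1–3 s: v starts 9 m/s; Δx = 9·2 + ½·3·2² = 24 m; v ends 15 m/s.
3–4 s: v starts 15 m/s; Δx = 15·1 + ½·-11·1² = 9.5 m; v ends 4 m/s.
4–7 s: v starts 4 m/s; Δx = 4·3 + ½·12·3² = 66 m; v ends 40 m/s.
x(7) = 5 + Σ Δx = 111 m.

111 m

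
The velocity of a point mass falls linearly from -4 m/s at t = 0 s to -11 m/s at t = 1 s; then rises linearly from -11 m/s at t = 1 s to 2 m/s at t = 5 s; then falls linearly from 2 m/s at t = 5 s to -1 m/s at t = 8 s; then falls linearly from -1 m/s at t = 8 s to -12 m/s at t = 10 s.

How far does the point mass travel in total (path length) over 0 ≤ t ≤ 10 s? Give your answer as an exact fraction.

549/13 m

Total distance travelled is ∫|v| dt — sum the magnitudes of each area piece.
0–1 s: |½(-4 + -11)(1)| = 7.5 m
1–5 s: v = 0 at t = 57/13 s; triangle areas 242/13 + 8/13 = 250/13 m
5–8 s: v = 0 at t = 7 s; triangle areas 2 + 0.5 = 2.5 m
8–10 s: |½(-1 + -12)(2)| = 13 m
Total distance = 549/13 m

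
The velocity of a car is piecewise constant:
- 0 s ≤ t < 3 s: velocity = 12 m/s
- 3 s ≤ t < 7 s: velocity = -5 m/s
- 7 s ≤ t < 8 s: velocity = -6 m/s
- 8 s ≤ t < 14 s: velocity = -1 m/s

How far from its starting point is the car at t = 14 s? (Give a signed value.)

4 m

Displacement is the signed area under the v-t curve.
0–3 s: 12 × 3 = 36 m
3–7 s: -5 × 4 = -20 m
7–8 s: -6 × 1 = -6 m
8–14 s: -1 × 6 = -6 m
Net displacement = 4 m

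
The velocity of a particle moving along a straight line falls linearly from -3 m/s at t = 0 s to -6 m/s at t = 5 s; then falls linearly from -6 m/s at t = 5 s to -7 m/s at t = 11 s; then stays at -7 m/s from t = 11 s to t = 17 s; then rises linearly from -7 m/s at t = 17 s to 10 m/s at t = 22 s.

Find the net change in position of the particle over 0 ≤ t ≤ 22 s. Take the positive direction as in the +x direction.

-96 m

Net displacement equals the area under the velocity-time graph (areas below the axis count negative).
0–5 s: ½(-3 + -6)(5) = -22.5 m
5–11 s: ½(-6 + -7)(6) = -39 m
11–17 s: -7 × 6 = -42 m
17–22 s: ½(-7 + 10)(5) = 7.5 m
Net displacement = -96 m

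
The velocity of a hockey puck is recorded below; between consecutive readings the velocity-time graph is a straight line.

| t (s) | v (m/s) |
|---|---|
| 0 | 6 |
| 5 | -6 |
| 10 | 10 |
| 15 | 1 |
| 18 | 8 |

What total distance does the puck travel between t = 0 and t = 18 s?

77.25 m

Total distance travelled is ∫|v| dt — sum the magnitudes of each area piece.
0–5 s: v = 0 at t = 2.5 s; triangle areas 7.5 + 7.5 = 15 m
5–10 s: v = 0 at t = 6.875 s; triangle areas 5.625 + 15.625 = 21.25 m
10–15 s: |½(10 + 1)(5)| = 27.5 m
15–18 s: |½(1 + 8)(3)| = 13.5 m
Total distance = 77.25 m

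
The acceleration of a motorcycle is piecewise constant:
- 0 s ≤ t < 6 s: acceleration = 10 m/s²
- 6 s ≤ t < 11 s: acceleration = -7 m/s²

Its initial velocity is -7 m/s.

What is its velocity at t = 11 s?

Δv equals the area under the a-t graph; then v = v₀ + Δv.
0–6 s: 10 × 6 = 60 m/s
6–11 s: -7 × 5 = -35 m/s
Δv = 25 m/s, so v(11) = -7 + (25) = 18 m/s.

18 m/s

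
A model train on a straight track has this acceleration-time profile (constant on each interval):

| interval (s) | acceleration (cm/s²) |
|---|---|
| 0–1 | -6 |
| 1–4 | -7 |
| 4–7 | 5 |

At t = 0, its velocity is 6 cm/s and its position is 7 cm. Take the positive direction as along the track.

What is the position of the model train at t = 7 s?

On each constant-a segment, Δv = aΔt and Δx = v₀Δt + ½aΔt²; chain segment to segment.
0–1 s: v starts 6 cm/s; Δx = 6·1 + ½·-6·1² = 3 cm; v ends 0 cm/s.
1–4 s: v starts 0 cm/s; Δx = 0·3 + ½·-7·3² = -31.5 cm; v ends -21 cm/s.
4–7 s: v starts -21 cm/s; Δx = -21·3 + ½·5·3² = -40.5 cm; v ends -6 cm/s.
x(7) = 7 + Σ Δx = -62 cm.

-62 cm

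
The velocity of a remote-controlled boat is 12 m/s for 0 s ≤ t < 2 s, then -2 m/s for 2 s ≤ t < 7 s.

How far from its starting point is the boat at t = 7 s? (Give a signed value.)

Net displacement equals the area under the velocity-time graph (areas below the axis count negative).
0–2 s: 12 × 2 = 24 m
2–7 s: -2 × 5 = -10 m
Net displacement = 14 m

14 m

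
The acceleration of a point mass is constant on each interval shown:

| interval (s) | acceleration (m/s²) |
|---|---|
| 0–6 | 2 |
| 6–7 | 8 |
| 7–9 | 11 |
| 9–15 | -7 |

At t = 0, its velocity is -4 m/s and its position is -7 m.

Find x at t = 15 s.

On each constant-a segment, Δv = aΔt and Δx = v₀Δt + ½aΔt²; chain segment to segment.
0–6 s: v starts -4 m/s; Δx = -4·6 + ½·2·6² = 12 m; v ends 8 m/s.
6–7 s: v starts 8 m/s; Δx = 8·1 + ½·8·1² = 12 m; v ends 16 m/s.
7–9 s: v starts 16 m/s; Δx = 16·2 + ½·11·2² = 54 m; v ends 38 m/s.
9–15 s: v starts 38 m/s; Δx = 38·6 + ½·-7·6² = 102 m; v ends -4 m/s.
x(15) = -7 + Σ Δx = 173 m.

173 m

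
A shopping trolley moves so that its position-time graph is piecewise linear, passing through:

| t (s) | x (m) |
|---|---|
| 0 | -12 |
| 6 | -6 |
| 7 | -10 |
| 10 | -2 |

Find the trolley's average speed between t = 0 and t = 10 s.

1.8 m/s

Average speed = (total path length)/(elapsed time); on a piecewise-linear x-t graph the path length is Σ|Δx|.
0–6 s: |Δx| = |-6 − -12| = 6 m
6–7 s: |Δx| = |-10 − -6| = 4 m
7–10 s: |Δx| = |-2 − -10| = 8 m
Total path = 18 m; average speed = 18/10 = 1.8 m/s.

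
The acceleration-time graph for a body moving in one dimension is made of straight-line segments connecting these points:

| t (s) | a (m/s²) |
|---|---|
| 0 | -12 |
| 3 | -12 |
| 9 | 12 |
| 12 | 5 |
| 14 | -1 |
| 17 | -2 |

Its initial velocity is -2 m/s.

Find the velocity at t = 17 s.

-13 m/s

Δv equals the area under the a-t graph; then v = v₀ + Δv.
0–3 s: -12 × 3 = -36 m/s
3–9 s: ½(-12 + 12)(6) = 0 m/s
9–12 s: ½(12 + 5)(3) = 25.5 m/s
12–14 s: ½(5 + -1)(2) = 4 m/s
14–17 s: ½(-1 + -2)(3) = -4.5 m/s
Δv = -11 m/s, so v(17) = -2 + (-11) = -13 m/s.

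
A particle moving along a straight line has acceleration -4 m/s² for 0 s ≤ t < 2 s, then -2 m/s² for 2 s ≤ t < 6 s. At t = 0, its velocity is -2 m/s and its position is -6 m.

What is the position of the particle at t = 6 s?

On each constant-a segment, Δv = aΔt and Δx = v₀Δt + ½aΔt²; chain segment to segment.
0–2 s: v starts -2 m/s; Δx = -2·2 + ½·-4·2² = -12 m; v ends -10 m/s.
2–6 s: v starts -10 m/s; Δx = -10·4 + ½·-2·4² = -56 m; v ends -18 m/s.
x(6) = -6 + Σ Δx = -74 m.

-74 m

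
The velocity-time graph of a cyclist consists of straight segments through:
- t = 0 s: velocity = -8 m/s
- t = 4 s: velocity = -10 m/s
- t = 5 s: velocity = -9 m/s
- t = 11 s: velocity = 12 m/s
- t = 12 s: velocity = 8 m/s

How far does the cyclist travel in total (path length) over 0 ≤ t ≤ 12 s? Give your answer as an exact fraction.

1227/14 m

Total distance travelled is ∫|v| dt — sum the magnitudes of each area piece.
0–4 s: |½(-8 + -10)(4)| = 36 m
4–5 s: |½(-10 + -9)(1)| = 9.5 m
5–11 s: v = 0 at t = 53/7 s; triangle areas 81/7 + 144/7 = 225/7 m
11–12 s: |½(12 + 8)(1)| = 10 m
Total distance = 1227/14 m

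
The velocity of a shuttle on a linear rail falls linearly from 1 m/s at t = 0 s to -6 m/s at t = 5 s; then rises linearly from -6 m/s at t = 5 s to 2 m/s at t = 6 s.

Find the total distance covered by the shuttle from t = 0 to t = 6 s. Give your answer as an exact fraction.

Distance (not displacement) is the total path length: add the absolute areas under v-t.
0–5 s: v = 0 at t = 5/7 s; triangle areas 5/14 + 90/7 = 185/14 m
5–6 s: v = 0 at t = 5.75 s; triangle areas 2.25 + 0.25 = 2.5 m
Total distance = 110/7 m

110/7 m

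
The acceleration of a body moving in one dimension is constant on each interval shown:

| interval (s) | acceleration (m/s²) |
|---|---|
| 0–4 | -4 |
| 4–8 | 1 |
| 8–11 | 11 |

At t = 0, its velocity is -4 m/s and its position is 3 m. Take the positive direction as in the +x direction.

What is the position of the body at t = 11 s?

-115.5 m

On each constant-a segment, Δv = aΔt and Δx = v₀Δt + ½aΔt²; chain segment to segment.
0–4 s: v starts -4 m/s; Δx = -4·4 + ½·-4·4² = -48 m; v ends -20 m/s.
4–8 s: v starts -20 m/s; Δx = -20·4 + ½·1·4² = -72 m; v ends -16 m/s.
8–11 s: v starts -16 m/s; Δx = -16·3 + ½·11·3² = 1.5 m; v ends 17 m/s.
x(11) = 3 + Σ Δx = -115.5 m.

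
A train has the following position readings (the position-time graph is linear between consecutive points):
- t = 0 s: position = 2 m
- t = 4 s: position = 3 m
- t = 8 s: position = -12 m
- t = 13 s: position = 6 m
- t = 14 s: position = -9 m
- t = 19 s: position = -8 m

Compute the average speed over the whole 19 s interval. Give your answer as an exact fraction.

50/19 m/s

Average speed = (total path length)/(elapsed time); on a piecewise-linear x-t graph the path length is Σ|Δx|.
0–4 s: |Δx| = |3 − 2| = 1 m
4–8 s: |Δx| = |-12 − 3| = 15 m
8–13 s: |Δx| = |6 − -12| = 18 m
13–14 s: |Δx| = |-9 − 6| = 15 m
14–19 s: |Δx| = |-8 − -9| = 1 m
Total path = 50 m; average speed = 50/19 = 50/19 m/s.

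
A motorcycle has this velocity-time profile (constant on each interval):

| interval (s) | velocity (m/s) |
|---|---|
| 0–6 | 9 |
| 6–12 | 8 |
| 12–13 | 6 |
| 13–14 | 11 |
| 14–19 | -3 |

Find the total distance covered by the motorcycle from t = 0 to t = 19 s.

134 m

Distance (not displacement) is the total path length: add the absolute areas under v-t.
0–6 s: |9| × 6 = 54 m
6–12 s: |8| × 6 = 48 m
12–13 s: |6| × 1 = 6 m
13–14 s: |11| × 1 = 11 m
14–19 s: |-3| × 5 = 15 m
Total distance = 134 m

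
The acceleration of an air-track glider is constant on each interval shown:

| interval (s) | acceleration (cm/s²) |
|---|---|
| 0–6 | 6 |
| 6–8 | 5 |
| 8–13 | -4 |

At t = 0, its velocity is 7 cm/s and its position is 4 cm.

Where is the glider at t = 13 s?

465 cm

On each constant-a segment, Δv = aΔt and Δx = v₀Δt + ½aΔt²; chain segment to segment.
0–6 s: v starts 7 cm/s; Δx = 7·6 + ½·6·6² = 150 cm; v ends 43 cm/s.
6–8 s: v starts 43 cm/s; Δx = 43·2 + ½·5·2² = 96 cm; v ends 53 cm/s.
8–13 s: v starts 53 cm/s; Δx = 53·5 + ½·-4·5² = 215 cm; v ends 33 cm/s.
x(13) = 4 + Σ Δx = 465 cm.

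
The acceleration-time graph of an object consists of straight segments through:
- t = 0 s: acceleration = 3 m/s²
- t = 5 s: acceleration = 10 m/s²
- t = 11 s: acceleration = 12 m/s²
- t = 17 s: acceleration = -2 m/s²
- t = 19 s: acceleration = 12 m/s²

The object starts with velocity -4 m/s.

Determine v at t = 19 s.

Δv equals the area under the a-t graph; then v = v₀ + Δv.
0–5 s: ½(3 + 10)(5) = 32.5 m/s
5–11 s: ½(10 + 12)(6) = 66 m/s
11–17 s: ½(12 + -2)(6) = 30 m/s
17–19 s: ½(-2 + 12)(2) = 10 m/s
Δv = 138.5 m/s, so v(19) = -4 + (138.5) = 134.5 m/s.

134.5 m/s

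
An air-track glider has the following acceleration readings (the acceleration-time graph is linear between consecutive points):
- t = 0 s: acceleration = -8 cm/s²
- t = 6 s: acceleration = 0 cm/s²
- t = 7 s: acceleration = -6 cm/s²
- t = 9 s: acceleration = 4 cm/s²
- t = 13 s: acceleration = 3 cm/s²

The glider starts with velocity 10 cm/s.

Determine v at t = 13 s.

-5 cm/s

Δv equals the area under the a-t graph; then v = v₀ + Δv.
0–6 s: ½(-8 + 0)(6) = -24 cm/s
6–7 s: ½(0 + -6)(1) = -3 cm/s
7–9 s: ½(-6 + 4)(2) = -2 cm/s
9–13 s: ½(4 + 3)(4) = 14 cm/s
Δv = -15 cm/s, so v(13) = 10 + (-15) = -5 cm/s.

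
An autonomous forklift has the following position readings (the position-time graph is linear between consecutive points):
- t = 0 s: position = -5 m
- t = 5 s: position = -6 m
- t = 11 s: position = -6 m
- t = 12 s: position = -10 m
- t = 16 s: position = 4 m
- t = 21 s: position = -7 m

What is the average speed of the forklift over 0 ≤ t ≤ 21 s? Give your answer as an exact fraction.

10/7 m/s

Average speed = (total path length)/(elapsed time); on a piecewise-linear x-t graph the path length is Σ|Δx|.
0–5 s: |Δx| = |-6 − -5| = 1 m
5–11 s: |Δx| = |-6 − -6| = 0 m
11–12 s: |Δx| = |-10 − -6| = 4 m
12–16 s: |Δx| = |4 − -10| = 14 m
16–21 s: |Δx| = |-7 − 4| = 11 m
Total path = 30 m; average speed = 30/21 = 10/7 m/s.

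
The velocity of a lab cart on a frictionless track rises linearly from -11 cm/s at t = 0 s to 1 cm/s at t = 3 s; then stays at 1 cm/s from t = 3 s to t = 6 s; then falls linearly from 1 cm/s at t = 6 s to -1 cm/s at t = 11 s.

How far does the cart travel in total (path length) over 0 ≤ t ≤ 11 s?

20.75 cm

Distance (not displacement) is the total path length: add the absolute areas under v-t.
0–3 s: v = 0 at t = 2.75 s; triangle areas 15.125 + 0.125 = 15.25 cm
3–6 s: |1| × 3 = 3 cm
6–11 s: v = 0 at t = 8.5 s; triangle areas 1.25 + 1.25 = 2.5 cm
Total distance = 20.75 cm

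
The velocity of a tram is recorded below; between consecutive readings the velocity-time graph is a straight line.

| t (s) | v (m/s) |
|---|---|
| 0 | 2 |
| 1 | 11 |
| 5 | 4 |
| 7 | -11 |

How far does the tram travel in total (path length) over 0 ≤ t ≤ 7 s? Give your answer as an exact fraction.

Distance (not displacement) is the total path length: add the absolute areas under v-t.
0–1 s: |½(2 + 11)(1)| = 6.5 m
1–5 s: |½(11 + 4)(4)| = 30 m
5–7 s: v = 0 at t = 83/15 s; triangle areas 16/15 + 121/15 = 137/15 m
Total distance = 1369/30 m

1369/30 m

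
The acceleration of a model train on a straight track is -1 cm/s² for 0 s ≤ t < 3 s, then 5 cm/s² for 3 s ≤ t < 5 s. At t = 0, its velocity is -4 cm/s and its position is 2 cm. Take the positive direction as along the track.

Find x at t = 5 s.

On each constant-a segment, Δv = aΔt and Δx = v₀Δt + ½aΔt²; chain segment to segment.
0–3 s: v starts -4 cm/s; Δx = -4·3 + ½·-1·3² = -16.5 cm; v ends -7 cm/s.
3–5 s: v starts -7 cm/s; Δx = -7·2 + ½·5·2² = -4 cm; v ends 3 cm/s.
x(5) = 2 + Σ Δx = -18.5 cm.

-18.5 cm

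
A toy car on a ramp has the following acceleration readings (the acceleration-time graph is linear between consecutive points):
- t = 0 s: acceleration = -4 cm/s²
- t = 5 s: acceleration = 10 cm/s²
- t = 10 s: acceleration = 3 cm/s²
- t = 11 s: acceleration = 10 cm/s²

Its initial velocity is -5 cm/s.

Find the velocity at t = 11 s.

49 cm/s

Δv equals the area under the a-t graph; then v = v₀ + Δv.
0–5 s: ½(-4 + 10)(5) = 15 cm/s
5–10 s: ½(10 + 3)(5) = 32.5 cm/s
10–11 s: ½(3 + 10)(1) = 6.5 cm/s
Δv = 54 cm/s, so v(11) = -5 + (54) = 49 cm/s.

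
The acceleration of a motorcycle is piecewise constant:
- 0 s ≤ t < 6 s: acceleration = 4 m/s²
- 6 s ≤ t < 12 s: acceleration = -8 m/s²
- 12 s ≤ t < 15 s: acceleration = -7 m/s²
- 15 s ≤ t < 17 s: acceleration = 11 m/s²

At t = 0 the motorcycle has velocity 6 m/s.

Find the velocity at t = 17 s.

Δv equals the area under the a-t graph; then v = v₀ + Δv.
0–6 s: 4 × 6 = 24 m/s
6–12 s: -8 × 6 = -48 m/s
12–15 s: -7 × 3 = -21 m/s
15–17 s: 11 × 2 = 22 m/s
Δv = -23 m/s, so v(17) = 6 + (-23) = -17 m/s.

-17 m/s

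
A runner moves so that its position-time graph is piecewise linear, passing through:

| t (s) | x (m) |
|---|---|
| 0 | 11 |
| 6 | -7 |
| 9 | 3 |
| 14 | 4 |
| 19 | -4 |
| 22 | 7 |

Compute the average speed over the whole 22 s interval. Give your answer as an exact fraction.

24/11 m/s

Average speed = (total path length)/(elapsed time); on a piecewise-linear x-t graph the path length is Σ|Δx|.
0–6 s: |Δx| = |-7 − 11| = 18 m
6–9 s: |Δx| = |3 − -7| = 10 m
9–14 s: |Δx| = |4 − 3| = 1 m
14–19 s: |Δx| = |-4 − 4| = 8 m
19–22 s: |Δx| = |7 − -4| = 11 m
Total path = 48 m; average speed = 48/22 = 24/11 m/s.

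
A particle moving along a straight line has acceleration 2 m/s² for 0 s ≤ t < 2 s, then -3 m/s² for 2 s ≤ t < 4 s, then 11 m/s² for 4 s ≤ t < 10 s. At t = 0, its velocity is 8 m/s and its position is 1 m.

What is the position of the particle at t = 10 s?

On each constant-a segment, Δv = aΔt and Δx = v₀Δt + ½aΔt²; chain segment to segment.
0–2 s: v starts 8 m/s; Δx = 8·2 + ½·2·2² = 20 m; v ends 12 m/s.
2–4 s: v starts 12 m/s; Δx = 12·2 + ½·-3·2² = 18 m; v ends 6 m/s.
4–10 s: v starts 6 m/s; Δx = 6·6 + ½·11·6² = 234 m; v ends 72 m/s.
x(10) = 1 + Σ Δx = 273 m.

273 m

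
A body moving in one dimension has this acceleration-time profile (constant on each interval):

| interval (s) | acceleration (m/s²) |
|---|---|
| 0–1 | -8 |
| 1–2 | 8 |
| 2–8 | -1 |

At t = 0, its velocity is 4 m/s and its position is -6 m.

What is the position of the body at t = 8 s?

0 m

On each constant-a segment, Δv = aΔt and Δx = v₀Δt + ½aΔt²; chain segment to segment.
0–1 s: v starts 4 m/s; Δx = 4·1 + ½·-8·1² = 0 m; v ends -4 m/s.
1–2 s: v starts -4 m/s; Δx = -4·1 + ½·8·1² = 0 m; v ends 4 m/s.
2–8 s: v starts 4 m/s; Δx = 4·6 + ½·-1·6² = 6 m; v ends -2 m/s.
x(8) = -6 + Σ Δx = 0 m.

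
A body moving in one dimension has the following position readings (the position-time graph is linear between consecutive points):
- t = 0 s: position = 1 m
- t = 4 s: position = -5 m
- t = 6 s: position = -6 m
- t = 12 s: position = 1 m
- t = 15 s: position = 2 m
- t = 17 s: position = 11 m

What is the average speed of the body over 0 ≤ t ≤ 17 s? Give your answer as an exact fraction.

24/17 m/s

Average speed = (total path length)/(elapsed time); on a piecewise-linear x-t graph the path length is Σ|Δx|.
0–4 s: |Δx| = |-5 − 1| = 6 m
4–6 s: |Δx| = |-6 − -5| = 1 m
6–12 s: |Δx| = |1 − -6| = 7 m
12–15 s: |Δx| = |2 − 1| = 1 m
15–17 s: |Δx| = |11 − 2| = 9 m
Total path = 24 m; average speed = 24/17 = 24/17 m/s.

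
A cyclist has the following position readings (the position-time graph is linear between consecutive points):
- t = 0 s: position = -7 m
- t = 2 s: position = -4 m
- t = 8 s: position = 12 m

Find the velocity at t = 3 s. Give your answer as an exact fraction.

8/3 m/s

Velocity is the slope of the x-t graph on 2–8 s: (12 − -4)/(8 − 2) = 8/3 m/s.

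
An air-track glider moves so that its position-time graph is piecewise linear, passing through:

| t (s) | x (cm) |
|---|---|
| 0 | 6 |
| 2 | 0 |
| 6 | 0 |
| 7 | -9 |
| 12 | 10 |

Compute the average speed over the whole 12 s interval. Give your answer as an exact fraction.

17/6 cm/s

Average speed = (total path length)/(elapsed time); on a piecewise-linear x-t graph the path length is Σ|Δx|.
0–2 s: |Δx| = |0 − 6| = 6 cm
2–6 s: |Δx| = |0 − 0| = 0 cm
6–7 s: |Δx| = |-9 − 0| = 9 cm
7–12 s: |Δx| = |10 − -9| = 19 cm
Total path = 34 cm; average speed = 34/12 = 17/6 cm/s.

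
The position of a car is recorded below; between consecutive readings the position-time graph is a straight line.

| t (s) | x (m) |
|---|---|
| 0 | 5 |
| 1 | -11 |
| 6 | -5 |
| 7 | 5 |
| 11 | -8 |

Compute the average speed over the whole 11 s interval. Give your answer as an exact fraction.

Average speed = (total path length)/(elapsed time); on a piecewise-linear x-t graph the path length is Σ|Δx|.
0–1 s: |Δx| = |-11 − 5| = 16 m
1–6 s: |Δx| = |-5 − -11| = 6 m
6–7 s: |Δx| = |5 − -5| = 10 m
7–11 s: |Δx| = |-8 − 5| = 13 m
Total path = 45 m; average speed = 45/11 = 45/11 m/s.

45/11 m/s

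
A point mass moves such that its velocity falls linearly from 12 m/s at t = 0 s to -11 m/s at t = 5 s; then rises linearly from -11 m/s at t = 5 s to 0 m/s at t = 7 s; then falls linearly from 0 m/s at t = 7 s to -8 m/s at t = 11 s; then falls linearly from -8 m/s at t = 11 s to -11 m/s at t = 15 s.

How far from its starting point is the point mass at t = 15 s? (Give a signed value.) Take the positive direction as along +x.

-62.5 m

Net displacement equals the area under the velocity-time graph (areas below the axis count negative).
0–5 s: ½(12 + -11)(5) = 2.5 m
5–7 s: ½(-11 + 0)(2) = -11 m
7–11 s: ½(0 + -8)(4) = -16 m
11–15 s: ½(-8 + -11)(4) = -38 m
Net displacement = -62.5 m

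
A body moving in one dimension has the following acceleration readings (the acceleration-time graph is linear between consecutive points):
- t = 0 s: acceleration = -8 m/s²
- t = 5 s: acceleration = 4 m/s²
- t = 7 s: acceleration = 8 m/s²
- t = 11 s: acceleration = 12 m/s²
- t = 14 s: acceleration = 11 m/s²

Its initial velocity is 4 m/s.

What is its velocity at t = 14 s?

80.5 m/s

Δv equals the area under the a-t graph; then v = v₀ + Δv.
0–5 s: ½(-8 + 4)(5) = -10 m/s
5–7 s: ½(4 + 8)(2) = 12 m/s
7–11 s: ½(8 + 12)(4) = 40 m/s
11–14 s: ½(12 + 11)(3) = 34.5 m/s
Δv = 76.5 m/s, so v(14) = 4 + (76.5) = 80.5 m/s.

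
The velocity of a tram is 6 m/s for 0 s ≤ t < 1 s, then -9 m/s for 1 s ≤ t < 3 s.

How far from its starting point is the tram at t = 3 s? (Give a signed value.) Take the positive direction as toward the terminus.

Displacement is the signed area under the v-t curve.
0–1 s: 6 × 1 = 6 m
1–3 s: -9 × 2 = -18 m
Net displacement = -12 m

-12 m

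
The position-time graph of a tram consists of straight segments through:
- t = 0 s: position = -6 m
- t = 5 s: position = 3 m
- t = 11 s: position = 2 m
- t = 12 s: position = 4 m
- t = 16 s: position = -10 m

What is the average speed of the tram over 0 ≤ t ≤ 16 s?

Average speed = (total path length)/(elapsed time); on a piecewise-linear x-t graph the path length is Σ|Δx|.
0–5 s: |Δx| = |3 − -6| = 9 m
5–11 s: |Δx| = |2 − 3| = 1 m
11–12 s: |Δx| = |4 − 2| = 2 m
12–16 s: |Δx| = |-10 − 4| = 14 m
Total path = 26 m; average speed = 26/16 = 1.625 m/s.

1.625 m/s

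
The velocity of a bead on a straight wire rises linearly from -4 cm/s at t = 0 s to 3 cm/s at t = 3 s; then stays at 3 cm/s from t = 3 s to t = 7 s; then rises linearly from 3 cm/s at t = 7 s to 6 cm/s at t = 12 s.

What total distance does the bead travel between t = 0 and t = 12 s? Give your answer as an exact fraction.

279/7 cm

Total distance travelled is ∫|v| dt — sum the magnitudes of each area piece.
0–3 s: v = 0 at t = 12/7 s; triangle areas 24/7 + 27/14 = 75/14 cm
3–7 s: |3| × 4 = 12 cm
7–12 s: |½(3 + 6)(5)| = 22.5 cm
Total distance = 279/7 cm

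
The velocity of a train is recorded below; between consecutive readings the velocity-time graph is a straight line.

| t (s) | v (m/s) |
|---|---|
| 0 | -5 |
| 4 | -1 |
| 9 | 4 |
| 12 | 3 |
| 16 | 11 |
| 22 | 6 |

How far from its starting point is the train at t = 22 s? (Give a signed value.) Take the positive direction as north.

85 m

Displacement is the signed area under the v-t curve.
0–4 s: ½(-5 + -1)(4) = -12 m
4–9 s: ½(-1 + 4)(5) = 7.5 m
9–12 s: ½(4 + 3)(3) = 10.5 m
12–16 s: ½(3 + 11)(4) = 28 m
16–22 s: ½(11 + 6)(6) = 51 m
Net displacement = 85 m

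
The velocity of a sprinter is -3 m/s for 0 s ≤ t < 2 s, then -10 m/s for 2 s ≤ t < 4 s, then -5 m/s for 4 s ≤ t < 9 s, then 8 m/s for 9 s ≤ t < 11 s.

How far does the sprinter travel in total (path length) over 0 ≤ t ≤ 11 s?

67 m

Total distance travelled is ∫|v| dt — sum the magnitudes of each area piece.
0–2 s: |-3| × 2 = 6 m
2–4 s: |-10| × 2 = 20 m
4–9 s: |-5| × 5 = 25 m
9–11 s: |8| × 2 = 16 m
Total distance = 67 m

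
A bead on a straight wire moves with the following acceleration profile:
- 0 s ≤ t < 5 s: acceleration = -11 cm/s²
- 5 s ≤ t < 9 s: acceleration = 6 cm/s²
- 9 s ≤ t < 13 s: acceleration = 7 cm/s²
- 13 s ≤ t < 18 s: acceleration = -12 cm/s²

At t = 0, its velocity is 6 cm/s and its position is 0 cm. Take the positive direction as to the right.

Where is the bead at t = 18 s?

-434.5 cm

On each constant-a segment, Δv = aΔt and Δx = v₀Δt + ½aΔt²; chain segment to segment.
0–5 s: v starts 6 cm/s; Δx = 6·5 + ½·-11·5² = -107.5 cm; v ends -49 cm/s.
5–9 s: v starts -49 cm/s; Δx = -49·4 + ½·6·4² = -148 cm; v ends -25 cm/s.
9–13 s: v starts -25 cm/s; Δx = -25·4 + ½·7·4² = -44 cm; v ends 3 cm/s.
13–18 s: v starts 3 cm/s; Δx = 3·5 + ½·-12·5² = -135 cm; v ends -57 cm/s.
x(18) = 0 + Σ Δx = -434.5 cm.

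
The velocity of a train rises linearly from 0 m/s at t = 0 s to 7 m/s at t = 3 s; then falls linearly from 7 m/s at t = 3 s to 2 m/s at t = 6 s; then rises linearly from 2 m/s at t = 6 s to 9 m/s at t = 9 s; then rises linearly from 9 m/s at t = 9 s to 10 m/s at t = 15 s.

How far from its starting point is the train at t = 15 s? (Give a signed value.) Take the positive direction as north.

Displacement is the signed area under the v-t curve.
0–3 s: ½(0 + 7)(3) = 10.5 m
3–6 s: ½(7 + 2)(3) = 13.5 m
6–9 s: ½(2 + 9)(3) = 16.5 m
9–15 s: ½(9 + 10)(6) = 57 m
Net displacement = 97.5 m

97.5 m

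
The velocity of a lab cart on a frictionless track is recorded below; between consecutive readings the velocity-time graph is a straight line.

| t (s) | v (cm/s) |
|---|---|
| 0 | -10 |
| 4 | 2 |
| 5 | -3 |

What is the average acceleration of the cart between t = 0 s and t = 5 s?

Average acceleration = Δv/Δt = (-3 − -10)/(5 − 0) = 1.4 cm/s².

1.4 cm/s²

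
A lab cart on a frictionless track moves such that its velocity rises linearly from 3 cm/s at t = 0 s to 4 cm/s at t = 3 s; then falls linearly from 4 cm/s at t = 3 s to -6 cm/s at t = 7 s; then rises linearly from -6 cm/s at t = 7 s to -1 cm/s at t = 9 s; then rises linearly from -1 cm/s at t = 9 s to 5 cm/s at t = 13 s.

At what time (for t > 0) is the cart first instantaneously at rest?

t = 4.6 s

v changes sign on 3–7 s (from 4 to -6); the graph is linear there, so v = 0 at t = 3 + (-4)·(7 − 3)/(-6 − 4) = 4.6 s.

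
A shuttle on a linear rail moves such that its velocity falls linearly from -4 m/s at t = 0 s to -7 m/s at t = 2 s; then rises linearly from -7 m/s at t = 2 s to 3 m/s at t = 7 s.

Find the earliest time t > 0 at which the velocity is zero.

t = 5.5 s

v changes sign on 2–7 s (from -7 to 3); the graph is linear there, so v = 0 at t = 2 + (7)·(7 − 2)/(3 − -7) = 5.5 s.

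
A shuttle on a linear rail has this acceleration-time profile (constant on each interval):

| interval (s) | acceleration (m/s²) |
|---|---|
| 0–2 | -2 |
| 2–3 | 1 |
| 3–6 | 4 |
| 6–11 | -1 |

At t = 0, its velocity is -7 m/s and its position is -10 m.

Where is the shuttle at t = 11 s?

On each constant-a segment, Δv = aΔt and Δx = v₀Δt + ½aΔt²; chain segment to segment.
0–2 s: v starts -7 m/s; Δx = -7·2 + ½·-2·2² = -18 m; v ends -11 m/s.
2–3 s: v starts -11 m/s; Δx = -11·1 + ½·1·1² = -10.5 m; v ends -10 m/s.
3–6 s: v starts -10 m/s; Δx = -10·3 + ½·4·3² = -12 m; v ends 2 m/s.
6–11 s: v starts 2 m/s; Δx = 2·5 + ½·-1·5² = -2.5 m; v ends -3 m/s.
x(11) = -10 + Σ Δx = -53 m.

-53 m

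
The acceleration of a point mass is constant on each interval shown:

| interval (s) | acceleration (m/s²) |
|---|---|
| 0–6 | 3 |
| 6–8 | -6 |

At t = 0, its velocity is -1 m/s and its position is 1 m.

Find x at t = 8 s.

On each constant-a segment, Δv = aΔt and Δx = v₀Δt + ½aΔt²; chain segment to segment.
0–6 s: v starts -1 m/s; Δx = -1·6 + ½·3·6² = 48 m; v ends 17 m/s.
6–8 s: v starts 17 m/s; Δx = 17·2 + ½·-6·2² = 22 m; v ends 5 m/s.
x(8) = 1 + Σ Δx = 71 m.

71 m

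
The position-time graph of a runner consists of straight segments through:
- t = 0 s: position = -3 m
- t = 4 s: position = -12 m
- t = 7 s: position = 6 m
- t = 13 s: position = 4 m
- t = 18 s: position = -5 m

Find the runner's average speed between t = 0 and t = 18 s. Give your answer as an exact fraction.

Average speed = (total path length)/(elapsed time); on a piecewise-linear x-t graph the path length is Σ|Δx|.
0–4 s: |Δx| = |-12 − -3| = 9 m
4–7 s: |Δx| = |6 − -12| = 18 m
7–13 s: |Δx| = |4 − 6| = 2 m
13–18 s: |Δx| = |-5 − 4| = 9 m
Total path = 38 m; average speed = 38/18 = 19/9 m/s.

19/9 m/s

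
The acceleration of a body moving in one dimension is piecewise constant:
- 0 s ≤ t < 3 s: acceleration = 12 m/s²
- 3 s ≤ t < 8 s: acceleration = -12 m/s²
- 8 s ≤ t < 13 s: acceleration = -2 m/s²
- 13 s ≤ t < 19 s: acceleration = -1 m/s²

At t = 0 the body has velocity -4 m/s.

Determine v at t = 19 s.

Δv equals the area under the a-t graph; then v = v₀ + Δv.
0–3 s: 12 × 3 = 36 m/s
3–8 s: -12 × 5 = -60 m/s
8–13 s: -2 × 5 = -10 m/s
13–19 s: -1 × 6 = -6 m/s
Δv = -40 m/s, so v(19) = -4 + (-40) = -44 m/s.

-44 m/s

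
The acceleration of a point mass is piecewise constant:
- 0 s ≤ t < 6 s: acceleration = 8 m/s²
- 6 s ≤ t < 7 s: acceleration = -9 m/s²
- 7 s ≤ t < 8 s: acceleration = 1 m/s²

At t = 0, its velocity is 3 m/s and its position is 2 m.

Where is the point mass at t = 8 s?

On each constant-a segment, Δv = aΔt and Δx = v₀Δt + ½aΔt²; chain segment to segment.
0–6 s: v starts 3 m/s; Δx = 3·6 + ½·8·6² = 162 m; v ends 51 m/s.
6–7 s: v starts 51 m/s; Δx = 51·1 + ½·-9·1² = 46.5 m; v ends 42 m/s.
7–8 s: v starts 42 m/s; Δx = 42·1 + ½·1·1² = 42.5 m; v ends 43 m/s.
x(8) = 2 + Σ Δx = 253 m.

253 m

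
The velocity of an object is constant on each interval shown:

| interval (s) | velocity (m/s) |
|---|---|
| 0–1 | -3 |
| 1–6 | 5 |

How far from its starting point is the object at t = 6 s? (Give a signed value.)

22 m

Displacement is the signed area under the v-t curve.
0–1 s: -3 × 1 = -3 m
1–6 s: 5 × 5 = 25 m
Net displacement = 22 m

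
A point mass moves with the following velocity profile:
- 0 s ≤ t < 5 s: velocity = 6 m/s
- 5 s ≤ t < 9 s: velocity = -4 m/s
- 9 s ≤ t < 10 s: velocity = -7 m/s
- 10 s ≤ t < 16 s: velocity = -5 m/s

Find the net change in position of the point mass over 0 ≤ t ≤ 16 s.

-23 m

Displacement is the signed area under the v-t curve.
0–5 s: 6 × 5 = 30 m
5–9 s: -4 × 4 = -16 m
9–10 s: -7 × 1 = -7 m
10–16 s: -5 × 6 = -30 m
Net displacement = -23 m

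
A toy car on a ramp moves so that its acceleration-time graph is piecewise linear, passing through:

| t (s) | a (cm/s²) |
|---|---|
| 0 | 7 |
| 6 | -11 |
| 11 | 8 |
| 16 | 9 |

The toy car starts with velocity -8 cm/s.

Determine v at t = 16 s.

Δv equals the area under the a-t graph; then v = v₀ + Δv.
0–6 s: ½(7 + -11)(6) = -12 cm/s
6–11 s: ½(-11 + 8)(5) = -7.5 cm/s
11–16 s: ½(8 + 9)(5) = 42.5 cm/s
Δv = 23 cm/s, so v(16) = -8 + (23) = 15 cm/s.

15 cm/s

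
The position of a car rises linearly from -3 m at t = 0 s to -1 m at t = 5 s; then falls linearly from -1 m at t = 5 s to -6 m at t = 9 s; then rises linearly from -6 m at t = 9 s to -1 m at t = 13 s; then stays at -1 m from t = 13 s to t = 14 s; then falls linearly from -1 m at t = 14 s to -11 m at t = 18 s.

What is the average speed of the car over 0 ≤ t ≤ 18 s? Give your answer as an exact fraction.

11/9 m/s

Average speed = (total path length)/(elapsed time); on a piecewise-linear x-t graph the path length is Σ|Δx|.
0–5 s: |Δx| = |-1 − -3| = 2 m
5–9 s: |Δx| = |-6 − -1| = 5 m
9–13 s: |Δx| = |-1 − -6| = 5 m
13–14 s: |Δx| = |-1 − -1| = 0 m
14–18 s: |Δx| = |-11 − -1| = 10 m
Total path = 22 m; average speed = 22/18 = 11/9 m/s.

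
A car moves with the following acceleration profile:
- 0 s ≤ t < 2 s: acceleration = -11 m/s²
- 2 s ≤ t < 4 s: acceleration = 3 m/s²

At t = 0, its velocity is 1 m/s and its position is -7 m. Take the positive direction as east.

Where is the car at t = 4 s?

-63 m

On each constant-a segment, Δv = aΔt and Δx = v₀Δt + ½aΔt²; chain segment to segment.
0–2 s: v starts 1 m/s; Δx = 1·2 + ½·-11·2² = -20 m; v ends -21 m/s.
2–4 s: v starts -21 m/s; Δx = -21·2 + ½·3·2² = -36 m; v ends -15 m/s.
x(4) = -7 + Σ Δx = -63 m.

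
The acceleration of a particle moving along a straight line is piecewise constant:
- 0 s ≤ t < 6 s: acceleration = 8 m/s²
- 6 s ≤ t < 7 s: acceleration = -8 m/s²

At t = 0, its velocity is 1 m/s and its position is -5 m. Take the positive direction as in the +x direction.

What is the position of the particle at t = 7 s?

On each constant-a segment, Δv = aΔt and Δx = v₀Δt + ½aΔt²; chain segment to segment.
0–6 s: v starts 1 m/s; Δx = 1·6 + ½·8·6² = 150 m; v ends 49 m/s.
6–7 s: v starts 49 m/s; Δx = 49·1 + ½·-8·1² = 45 m; v ends 41 m/s.
x(7) = -5 + Σ Δx = 190 m.

190 m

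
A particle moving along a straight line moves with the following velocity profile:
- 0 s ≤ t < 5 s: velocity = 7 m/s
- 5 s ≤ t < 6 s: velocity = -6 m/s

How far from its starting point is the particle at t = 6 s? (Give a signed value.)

Displacement is the signed area under the v-t curve.
0–5 s: 7 × 5 = 35 m
5–6 s: -6 × 1 = -6 m
Net displacement = 29 m

29 m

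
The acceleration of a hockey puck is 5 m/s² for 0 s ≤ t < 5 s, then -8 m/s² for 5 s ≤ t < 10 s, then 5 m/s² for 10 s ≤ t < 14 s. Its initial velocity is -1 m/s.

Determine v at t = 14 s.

4 m/s

Δv equals the area under the a-t graph; then v = v₀ + Δv.
0–5 s: 5 × 5 = 25 m/s
5–10 s: -8 × 5 = -40 m/s
10–14 s: 5 × 4 = 20 m/s
Δv = 5 m/s, so v(14) = -1 + (5) = 4 m/s.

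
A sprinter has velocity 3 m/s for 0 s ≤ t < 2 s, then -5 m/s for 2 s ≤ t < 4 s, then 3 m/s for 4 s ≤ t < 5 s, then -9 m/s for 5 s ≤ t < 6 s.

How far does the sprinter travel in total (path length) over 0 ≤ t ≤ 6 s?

Total distance travelled is ∫|v| dt — sum the magnitudes of each area piece.
0–2 s: |3| × 2 = 6 m
2–4 s: |-5| × 2 = 10 m
4–5 s: |3| × 1 = 3 m
5–6 s: |-9| × 1 = 9 m
Total distance = 28 m

28 m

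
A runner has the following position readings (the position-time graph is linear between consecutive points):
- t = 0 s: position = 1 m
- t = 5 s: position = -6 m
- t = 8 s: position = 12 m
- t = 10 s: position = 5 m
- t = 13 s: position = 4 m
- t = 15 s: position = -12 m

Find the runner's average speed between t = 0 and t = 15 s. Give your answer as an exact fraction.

Average speed = (total path length)/(elapsed time); on a piecewise-linear x-t graph the path length is Σ|Δx|.
0–5 s: |Δx| = |-6 − 1| = 7 m
5–8 s: |Δx| = |12 − -6| = 18 m
8–10 s: |Δx| = |5 − 12| = 7 m
10–13 s: |Δx| = |4 − 5| = 1 m
13–15 s: |Δx| = |-12 − 4| = 16 m
Total path = 49 m; average speed = 49/15 = 49/15 m/s.

49/15 m/s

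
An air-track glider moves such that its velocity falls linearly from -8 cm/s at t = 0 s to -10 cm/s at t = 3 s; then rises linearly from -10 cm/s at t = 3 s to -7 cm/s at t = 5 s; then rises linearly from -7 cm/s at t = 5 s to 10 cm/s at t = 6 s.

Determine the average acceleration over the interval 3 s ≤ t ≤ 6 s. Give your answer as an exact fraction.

20/3 cm/s²

Average acceleration = Δv/Δt = (10 − -10)/(6 − 3) = 20/3 cm/s².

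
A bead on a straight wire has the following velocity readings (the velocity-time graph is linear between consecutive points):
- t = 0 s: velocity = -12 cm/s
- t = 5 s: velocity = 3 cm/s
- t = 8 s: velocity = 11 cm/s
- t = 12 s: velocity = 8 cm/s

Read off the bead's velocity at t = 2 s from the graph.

On 0–5 s the graph is linear from -12 to 3 cm/s: v(2) = -12 + (3 − -12)·(2 − 0)/(5 − 0) = -6 cm/s.

-6 cm/s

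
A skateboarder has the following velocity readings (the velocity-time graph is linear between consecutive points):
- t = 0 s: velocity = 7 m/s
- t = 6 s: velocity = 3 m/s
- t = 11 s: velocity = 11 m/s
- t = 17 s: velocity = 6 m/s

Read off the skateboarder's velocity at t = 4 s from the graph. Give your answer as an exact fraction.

13/3 m/s

On 0–6 s the graph is linear from 7 to 3 m/s: v(4) = 7 + (3 − 7)·(4 − 0)/(6 − 0) = 13/3 m/s.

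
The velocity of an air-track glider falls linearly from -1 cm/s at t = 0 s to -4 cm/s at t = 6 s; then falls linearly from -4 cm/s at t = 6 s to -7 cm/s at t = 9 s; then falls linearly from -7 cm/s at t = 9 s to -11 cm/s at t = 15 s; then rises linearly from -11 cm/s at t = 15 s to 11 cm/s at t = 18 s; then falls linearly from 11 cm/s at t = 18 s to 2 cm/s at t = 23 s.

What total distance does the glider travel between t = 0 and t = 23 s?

134.5 cm

Distance (not displacement) is the total path length: add the absolute areas under v-t.
0–6 s: |½(-1 + -4)(6)| = 15 cm
6–9 s: |½(-4 + -7)(3)| = 16.5 cm
9–15 s: |½(-7 + -11)(6)| = 54 cm
15–18 s: v = 0 at t = 16.5 s; triangle areas 8.25 + 8.25 = 16.5 cm
18–23 s: |½(11 + 2)(5)| = 32.5 cm
Total distance = 134.5 cm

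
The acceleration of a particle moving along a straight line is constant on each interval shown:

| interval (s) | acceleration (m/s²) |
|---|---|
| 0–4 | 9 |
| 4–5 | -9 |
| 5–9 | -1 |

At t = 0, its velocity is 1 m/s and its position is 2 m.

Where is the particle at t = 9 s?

On each constant-a segment, Δv = aΔt and Δx = v₀Δt + ½aΔt²; chain segment to segment.
0–4 s: v starts 1 m/s; Δx = 1·4 + ½·9·4² = 76 m; v ends 37 m/s.
4–5 s: v starts 37 m/s; Δx = 37·1 + ½·-9·1² = 32.5 m; v ends 28 m/s.
5–9 s: v starts 28 m/s; Δx = 28·4 + ½·-1·4² = 104 m; v ends 24 m/s.
x(9) = 2 + Σ Δx = 214.5 m.

214.5 m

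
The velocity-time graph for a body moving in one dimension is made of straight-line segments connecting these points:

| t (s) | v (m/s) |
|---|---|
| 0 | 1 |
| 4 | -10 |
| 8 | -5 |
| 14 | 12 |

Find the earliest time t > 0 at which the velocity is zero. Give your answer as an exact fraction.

t = 4/11 s

v changes sign on 0–4 s (from 1 to -10); the graph is linear there, so v = 0 at t = 0 + (-1)·(4 − 0)/(-10 − 1) = 4/11 s.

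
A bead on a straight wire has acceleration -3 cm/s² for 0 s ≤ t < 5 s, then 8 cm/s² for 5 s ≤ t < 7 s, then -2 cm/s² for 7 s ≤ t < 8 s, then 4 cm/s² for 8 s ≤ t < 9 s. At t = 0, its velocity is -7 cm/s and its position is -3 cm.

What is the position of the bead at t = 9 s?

-116.5 cm

On each constant-a segment, Δv = aΔt and Δx = v₀Δt + ½aΔt²; chain segment to segment.
0–5 s: v starts -7 cm/s; Δx = -7·5 + ½·-3·5² = -72.5 cm; v ends -22 cm/s.
5–7 s: v starts -22 cm/s; Δx = -22·2 + ½·8·2² = -28 cm; v ends -6 cm/s.
7–8 s: v starts -6 cm/s; Δx = -6·1 + ½·-2·1² = -7 cm; v ends -8 cm/s.
8–9 s: v starts -8 cm/s; Δx = -8·1 + ½·4·1² = -6 cm; v ends -4 cm/s.
x(9) = -3 + Σ Δx = -116.5 cm.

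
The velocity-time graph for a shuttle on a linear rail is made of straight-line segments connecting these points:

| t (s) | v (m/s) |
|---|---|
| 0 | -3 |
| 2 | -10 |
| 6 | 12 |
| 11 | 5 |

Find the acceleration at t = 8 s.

Acceleration is the slope of the v-t graph on 6–11 s: (5 − 12)/(11 − 6) = -1.4 m/s².

-1.4 m/s²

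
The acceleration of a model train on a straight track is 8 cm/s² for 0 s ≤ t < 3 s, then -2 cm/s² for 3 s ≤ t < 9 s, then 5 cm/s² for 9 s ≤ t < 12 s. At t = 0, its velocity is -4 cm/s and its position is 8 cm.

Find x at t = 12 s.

On each constant-a segment, Δv = aΔt and Δx = v₀Δt + ½aΔt²; chain segment to segment.
0–3 s: v starts -4 cm/s; Δx = -4·3 + ½·8·3² = 24 cm; v ends 20 cm/s.
3–9 s: v starts 20 cm/s; Δx = 20·6 + ½·-2·6² = 84 cm; v ends 8 cm/s.
9–12 s: v starts 8 cm/s; Δx = 8·3 + ½·5·3² = 46.5 cm; v ends 23 cm/s.
x(12) = 8 + Σ Δx = 162.5 cm.

162.5 cm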